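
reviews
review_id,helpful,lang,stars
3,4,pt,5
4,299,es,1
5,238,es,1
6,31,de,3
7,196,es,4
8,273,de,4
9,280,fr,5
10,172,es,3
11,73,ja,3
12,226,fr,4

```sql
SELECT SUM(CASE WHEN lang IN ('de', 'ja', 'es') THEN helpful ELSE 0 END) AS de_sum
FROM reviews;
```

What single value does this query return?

review_id=3: ✗
review_id=4: ✓ → 299
review_id=5: ✓ → 238
review_id=6: ✓ → 31
review_id=7: ✓ → 196
review_id=8: ✓ → 273
review_id=9: ✗
review_id=10: ✓ → 172
review_id=11: ✓ → 73
review_id=12: ✗
de_sum = 299 + 238 + 31 + 196 + 273 + 172 + 73 = 1282

1282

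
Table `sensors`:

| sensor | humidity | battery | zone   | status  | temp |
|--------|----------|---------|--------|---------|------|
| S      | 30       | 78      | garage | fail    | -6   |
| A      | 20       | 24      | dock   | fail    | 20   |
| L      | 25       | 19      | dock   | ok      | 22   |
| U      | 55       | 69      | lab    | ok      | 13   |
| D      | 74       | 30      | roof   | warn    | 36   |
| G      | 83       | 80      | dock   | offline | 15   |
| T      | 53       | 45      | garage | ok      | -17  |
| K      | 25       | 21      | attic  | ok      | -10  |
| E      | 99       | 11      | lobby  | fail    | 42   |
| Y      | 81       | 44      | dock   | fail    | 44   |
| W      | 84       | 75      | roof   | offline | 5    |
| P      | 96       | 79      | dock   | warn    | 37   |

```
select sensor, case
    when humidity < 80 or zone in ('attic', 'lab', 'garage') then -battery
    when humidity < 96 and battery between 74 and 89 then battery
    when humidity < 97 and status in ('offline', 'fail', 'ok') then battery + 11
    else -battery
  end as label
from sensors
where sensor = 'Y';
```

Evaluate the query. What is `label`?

55

sensor = Y: humidity=81, battery=44, zone=dock, status=fail, temp=44.
humidity < 80 or zone in ('attic', 'lab', 'garage') → false
humidity < 96 and battery between 74 and 89 → false
humidity < 97 and status in ('offline', 'fail', 'ok') → true → 55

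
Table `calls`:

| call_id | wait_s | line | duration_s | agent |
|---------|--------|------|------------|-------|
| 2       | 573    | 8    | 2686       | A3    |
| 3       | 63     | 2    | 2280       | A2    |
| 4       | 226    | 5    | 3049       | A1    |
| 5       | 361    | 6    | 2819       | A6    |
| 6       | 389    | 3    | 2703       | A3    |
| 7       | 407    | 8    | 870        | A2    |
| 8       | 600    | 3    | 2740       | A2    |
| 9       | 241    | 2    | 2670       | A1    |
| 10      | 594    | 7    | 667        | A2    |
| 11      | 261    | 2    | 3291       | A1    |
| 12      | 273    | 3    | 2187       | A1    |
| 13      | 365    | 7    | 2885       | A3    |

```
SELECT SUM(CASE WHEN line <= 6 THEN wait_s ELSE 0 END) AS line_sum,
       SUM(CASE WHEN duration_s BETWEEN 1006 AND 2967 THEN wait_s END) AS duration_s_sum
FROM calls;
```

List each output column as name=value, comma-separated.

line_sum=2414, duration_s_sum=2865

[line_sum: line <= 6]
call_id=2: ✗
call_id=3: ✓ → 63
call_id=4: ✓ → 226
call_id=5: ✓ → 361
call_id=6: ✓ → 389
call_id=7: ✗
call_id=8: ✓ → 600
call_id=9: ✓ → 241
call_id=10: ✗
call_id=11: ✓ → 261
call_id=12: ✓ → 273
call_id=13: ✗
line_sum = 63 + 226 + 361 + 389 + 600 + 241 + 261 + 273 = 2414
—
[duration_s_sum: duration_s BETWEEN 1006 AND 2967]
call_id=2: ✓ → 573
call_id=3: ✓ → 63
call_id=4: ✗
call_id=5: ✓ → 361
call_id=6: ✓ → 389
call_id=7: ✗
call_id=8: ✓ → 600
call_id=9: ✓ → 241
call_id=10: ✗
call_id=11: ✗
call_id=12: ✓ → 273
call_id=13: ✓ → 365
duration_s_sum = 573 + 63 + 361 + 389 + 600 + 241 + 273 + 365 = 2865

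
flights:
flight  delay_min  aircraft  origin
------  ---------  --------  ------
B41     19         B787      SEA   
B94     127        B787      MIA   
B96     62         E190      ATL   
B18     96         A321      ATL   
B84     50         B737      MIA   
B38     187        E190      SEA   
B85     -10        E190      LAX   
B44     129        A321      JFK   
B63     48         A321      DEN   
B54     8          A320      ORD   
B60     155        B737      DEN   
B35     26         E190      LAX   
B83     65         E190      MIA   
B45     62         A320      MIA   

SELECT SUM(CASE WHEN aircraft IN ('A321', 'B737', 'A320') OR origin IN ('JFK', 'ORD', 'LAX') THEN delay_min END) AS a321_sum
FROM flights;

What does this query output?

564

flight=B41: ✗
flight=B94: ✗
flight=B96: ✗
flight=B18: ✓ → 96
flight=B84: ✓ → 50
flight=B38: ✗
flight=B85: ✓ → -10
flight=B44: ✓ → 129
flight=B63: ✓ → 48
flight=B54: ✓ → 8
flight=B60: ✓ → 155
flight=B35: ✓ → 26
flight=B83: ✗
flight=B45: ✓ → 62
a321_sum = 96 + 50 + -10 + 129 + 48 + 8 + 155 + 26 + 62 = 564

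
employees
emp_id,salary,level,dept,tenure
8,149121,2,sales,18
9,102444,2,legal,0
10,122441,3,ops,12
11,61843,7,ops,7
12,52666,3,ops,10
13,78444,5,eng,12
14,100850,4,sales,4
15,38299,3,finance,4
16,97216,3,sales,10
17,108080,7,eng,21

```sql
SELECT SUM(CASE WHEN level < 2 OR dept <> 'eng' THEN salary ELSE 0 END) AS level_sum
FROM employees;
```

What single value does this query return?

emp_id=8: ✓ → 149121
emp_id=9: ✓ → 102444
emp_id=10: ✓ → 122441
emp_id=11: ✓ → 61843
emp_id=12: ✓ → 52666
emp_id=13: ✗
emp_id=14: ✓ → 100850
emp_id=15: ✓ → 38299
emp_id=16: ✓ → 97216
emp_id=17: ✗
level_sum = 149121 + 102444 + 122441 + 61843 + 52666 + 100850 + 38299 + 97216 = 724880

724880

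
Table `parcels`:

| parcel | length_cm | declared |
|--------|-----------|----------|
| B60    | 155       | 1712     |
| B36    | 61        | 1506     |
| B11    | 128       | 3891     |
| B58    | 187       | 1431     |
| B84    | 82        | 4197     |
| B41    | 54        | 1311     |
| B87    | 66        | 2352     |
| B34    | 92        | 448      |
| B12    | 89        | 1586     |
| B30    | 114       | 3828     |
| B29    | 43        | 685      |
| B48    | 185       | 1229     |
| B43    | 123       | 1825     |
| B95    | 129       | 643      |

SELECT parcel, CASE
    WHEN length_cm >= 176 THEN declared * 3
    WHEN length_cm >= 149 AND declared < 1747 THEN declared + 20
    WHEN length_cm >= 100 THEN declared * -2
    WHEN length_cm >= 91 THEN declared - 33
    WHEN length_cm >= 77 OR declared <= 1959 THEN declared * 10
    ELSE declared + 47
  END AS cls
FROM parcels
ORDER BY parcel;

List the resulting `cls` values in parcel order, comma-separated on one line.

-7782, 15860, 6850, -7656, 415, 15060, 13110, -3650, 3687, 4293, 1732, 41970, 2399, -1286

parcel=B11: length_cm >= 100 → -7782
parcel=B12: length_cm >= 77 OR declared <= 1959 → 15860
parcel=B29: length_cm >= 77 OR declared <= 1959 → 6850
parcel=B30: length_cm >= 100 → -7656
parcel=B34: length_cm >= 91 → 415
parcel=B36: length_cm >= 77 OR declared <= 1959 → 15060
parcel=B41: length_cm >= 77 OR declared <= 1959 → 13110
parcel=B43: length_cm >= 100 → -3650
parcel=B48: length_cm >= 176 → 3687
parcel=B58: length_cm >= 176 → 4293
parcel=B60: length_cm >= 149 AND declared < 1747 → 1732
parcel=B84: length_cm >= 77 OR declared <= 1959 → 41970
parcel=B87: ELSE → 2399
parcel=B95: length_cm >= 100 → -1286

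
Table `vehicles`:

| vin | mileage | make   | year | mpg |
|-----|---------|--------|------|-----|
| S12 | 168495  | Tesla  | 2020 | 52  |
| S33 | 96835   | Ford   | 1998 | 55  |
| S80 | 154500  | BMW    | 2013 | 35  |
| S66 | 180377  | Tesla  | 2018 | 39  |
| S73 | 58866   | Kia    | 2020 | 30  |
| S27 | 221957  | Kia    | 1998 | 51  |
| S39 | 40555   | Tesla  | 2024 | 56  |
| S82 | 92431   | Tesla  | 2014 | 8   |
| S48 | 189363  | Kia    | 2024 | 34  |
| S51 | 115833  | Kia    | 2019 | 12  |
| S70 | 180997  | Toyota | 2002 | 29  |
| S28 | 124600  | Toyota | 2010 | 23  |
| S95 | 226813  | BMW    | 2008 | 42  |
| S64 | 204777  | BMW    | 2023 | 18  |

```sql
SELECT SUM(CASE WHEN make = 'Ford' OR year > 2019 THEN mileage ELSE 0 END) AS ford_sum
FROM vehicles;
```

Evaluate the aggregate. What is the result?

758891

vin=S12: ✓ → 168495
vin=S33: ✓ → 96835
vin=S80: ✗
vin=S66: ✗
vin=S73: ✓ → 58866
vin=S27: ✗
vin=S39: ✓ → 40555
vin=S82: ✗
vin=S48: ✓ → 189363
vin=S51: ✗
vin=S70: ✗
vin=S28: ✗
vin=S95: ✗
vin=S64: ✓ → 204777
ford_sum = 168495 + 96835 + 58866 + 40555 + 189363 + 204777 = 758891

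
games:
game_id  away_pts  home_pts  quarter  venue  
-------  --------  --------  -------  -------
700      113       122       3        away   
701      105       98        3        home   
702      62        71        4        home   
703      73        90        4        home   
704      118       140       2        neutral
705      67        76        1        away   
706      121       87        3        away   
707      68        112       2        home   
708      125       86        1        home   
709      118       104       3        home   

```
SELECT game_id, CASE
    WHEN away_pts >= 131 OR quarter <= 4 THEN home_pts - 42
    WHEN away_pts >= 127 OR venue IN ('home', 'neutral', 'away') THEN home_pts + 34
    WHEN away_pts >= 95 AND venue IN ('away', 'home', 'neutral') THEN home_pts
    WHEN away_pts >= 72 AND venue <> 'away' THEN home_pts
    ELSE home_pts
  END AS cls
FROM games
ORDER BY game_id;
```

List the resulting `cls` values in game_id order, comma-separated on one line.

game_id=700: away_pts >= 131 OR quarter <= 4 → 80
game_id=701: away_pts >= 131 OR quarter <= 4 → 56
game_id=702: away_pts >= 131 OR quarter <= 4 → 29
game_id=703: away_pts >= 131 OR quarter <= 4 → 48
game_id=704: away_pts >= 131 OR quarter <= 4 → 98
game_id=705: away_pts >= 131 OR quarter <= 4 → 34
game_id=706: away_pts >= 131 OR quarter <= 4 → 45
game_id=707: away_pts >= 131 OR quarter <= 4 → 70
game_id=708: away_pts >= 131 OR quarter <= 4 → 44
game_id=709: away_pts >= 131 OR quarter <= 4 → 62

80, 56, 29, 48, 98, 34, 45, 70, 44, 62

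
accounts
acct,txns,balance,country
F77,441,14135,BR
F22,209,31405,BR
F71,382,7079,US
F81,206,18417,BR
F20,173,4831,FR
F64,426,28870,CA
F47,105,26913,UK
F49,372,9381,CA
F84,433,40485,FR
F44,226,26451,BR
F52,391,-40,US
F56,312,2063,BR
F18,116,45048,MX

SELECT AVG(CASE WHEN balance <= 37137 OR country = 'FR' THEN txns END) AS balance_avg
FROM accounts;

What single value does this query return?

acct=F77: ✓ → 441
acct=F22: ✓ → 209
acct=F71: ✓ → 382
acct=F81: ✓ → 206
acct=F20: ✓ → 173
acct=F64: ✓ → 426
acct=F47: ✓ → 105
acct=F49: ✓ → 372
acct=F84: ✓ → 433
acct=F44: ✓ → 226
acct=F52: ✓ → 391
acct=F56: ✓ → 312
acct=F18: ✗
balance_avg = (441 + 209 + 382 + 206 + 173 + 426 + 105 + 372 + 433 + 226 + 391 + 312) / 12 = 306.3333333333

306.3333333333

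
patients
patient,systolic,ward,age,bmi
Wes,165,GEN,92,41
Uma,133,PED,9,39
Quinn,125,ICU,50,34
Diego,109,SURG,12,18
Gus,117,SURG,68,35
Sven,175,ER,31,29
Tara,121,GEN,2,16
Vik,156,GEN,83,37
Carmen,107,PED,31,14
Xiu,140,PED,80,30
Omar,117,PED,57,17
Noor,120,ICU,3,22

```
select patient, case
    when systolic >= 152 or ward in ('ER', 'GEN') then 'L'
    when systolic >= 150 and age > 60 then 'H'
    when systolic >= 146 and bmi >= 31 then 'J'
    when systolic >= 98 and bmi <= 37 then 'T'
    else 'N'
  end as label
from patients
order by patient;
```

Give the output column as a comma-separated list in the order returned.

T, T, T, T, T, T, L, L, N, L, L, T

patient=Carmen: systolic >= 98 and bmi <= 37 → T
patient=Diego: systolic >= 98 and bmi <= 37 → T
patient=Gus: systolic >= 98 and bmi <= 37 → T
patient=Noor: systolic >= 98 and bmi <= 37 → T
patient=Omar: systolic >= 98 and bmi <= 37 → T
patient=Quinn: systolic >= 98 and bmi <= 37 → T
patient=Sven: systolic >= 152 or ward in ('ER', 'GEN') → L
patient=Tara: systolic >= 152 or ward in ('ER', 'GEN') → L
patient=Uma: ELSE → N
patient=Vik: systolic >= 152 or ward in ('ER', 'GEN') → L
patient=Wes: systolic >= 152 or ward in ('ER', 'GEN') → L
patient=Xiu: systolic >= 98 and bmi <= 37 → T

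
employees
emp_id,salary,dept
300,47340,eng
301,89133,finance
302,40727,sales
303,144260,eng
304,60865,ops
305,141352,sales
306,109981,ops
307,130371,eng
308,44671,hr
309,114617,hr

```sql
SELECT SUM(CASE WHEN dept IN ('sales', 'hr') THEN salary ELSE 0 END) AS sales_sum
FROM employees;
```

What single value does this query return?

emp_id=300: ✗
emp_id=301: ✗
emp_id=302: ✓ → 40727
emp_id=303: ✗
emp_id=304: ✗
emp_id=305: ✓ → 141352
emp_id=306: ✗
emp_id=307: ✗
emp_id=308: ✓ → 44671
emp_id=309: ✓ → 114617
sales_sum = 40727 + 141352 + 44671 + 114617 = 341367

341367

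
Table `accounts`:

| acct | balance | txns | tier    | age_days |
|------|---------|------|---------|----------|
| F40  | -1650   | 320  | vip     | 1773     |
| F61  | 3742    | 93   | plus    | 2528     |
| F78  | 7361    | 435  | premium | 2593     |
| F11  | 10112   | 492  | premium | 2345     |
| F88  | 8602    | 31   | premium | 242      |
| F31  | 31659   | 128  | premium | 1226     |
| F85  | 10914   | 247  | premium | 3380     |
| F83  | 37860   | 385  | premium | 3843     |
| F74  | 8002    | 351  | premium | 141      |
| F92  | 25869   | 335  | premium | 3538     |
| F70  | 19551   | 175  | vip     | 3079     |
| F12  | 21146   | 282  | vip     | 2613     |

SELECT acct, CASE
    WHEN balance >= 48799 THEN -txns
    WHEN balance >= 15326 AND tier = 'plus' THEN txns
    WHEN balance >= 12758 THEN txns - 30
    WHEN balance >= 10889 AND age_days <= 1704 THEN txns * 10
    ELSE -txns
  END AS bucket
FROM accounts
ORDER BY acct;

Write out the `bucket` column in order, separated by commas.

acct=F11: ELSE → -492
acct=F12: balance >= 12758 → 252
acct=F31: balance >= 12758 → 98
acct=F40: ELSE → -320
acct=F61: ELSE → -93
acct=F70: balance >= 12758 → 145
acct=F74: ELSE → -351
acct=F78: ELSE → -435
acct=F83: balance >= 12758 → 355
acct=F85: ELSE → -247
acct=F88: ELSE → -31
acct=F92: balance >= 12758 → 305

-492, 252, 98, -320, -93, 145, -351, -435, 355, -247, -31, 305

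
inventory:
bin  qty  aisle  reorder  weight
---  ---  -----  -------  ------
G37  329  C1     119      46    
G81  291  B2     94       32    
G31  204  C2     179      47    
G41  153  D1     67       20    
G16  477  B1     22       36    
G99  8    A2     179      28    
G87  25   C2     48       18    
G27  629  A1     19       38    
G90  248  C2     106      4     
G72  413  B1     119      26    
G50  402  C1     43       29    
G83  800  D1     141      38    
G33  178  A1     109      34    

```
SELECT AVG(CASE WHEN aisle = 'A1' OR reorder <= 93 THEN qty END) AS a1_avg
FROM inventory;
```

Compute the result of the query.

310.6666666667

bin=G37: ✗
bin=G81: ✗
bin=G31: ✗
bin=G41: ✓ → 153
bin=G16: ✓ → 477
bin=G99: ✗
bin=G87: ✓ → 25
bin=G27: ✓ → 629
bin=G90: ✗
bin=G72: ✗
bin=G50: ✓ → 402
bin=G83: ✗
bin=G33: ✓ → 178
a1_avg = (153 + 477 + 25 + 629 + 402 + 178) / 6 = 310.6666666667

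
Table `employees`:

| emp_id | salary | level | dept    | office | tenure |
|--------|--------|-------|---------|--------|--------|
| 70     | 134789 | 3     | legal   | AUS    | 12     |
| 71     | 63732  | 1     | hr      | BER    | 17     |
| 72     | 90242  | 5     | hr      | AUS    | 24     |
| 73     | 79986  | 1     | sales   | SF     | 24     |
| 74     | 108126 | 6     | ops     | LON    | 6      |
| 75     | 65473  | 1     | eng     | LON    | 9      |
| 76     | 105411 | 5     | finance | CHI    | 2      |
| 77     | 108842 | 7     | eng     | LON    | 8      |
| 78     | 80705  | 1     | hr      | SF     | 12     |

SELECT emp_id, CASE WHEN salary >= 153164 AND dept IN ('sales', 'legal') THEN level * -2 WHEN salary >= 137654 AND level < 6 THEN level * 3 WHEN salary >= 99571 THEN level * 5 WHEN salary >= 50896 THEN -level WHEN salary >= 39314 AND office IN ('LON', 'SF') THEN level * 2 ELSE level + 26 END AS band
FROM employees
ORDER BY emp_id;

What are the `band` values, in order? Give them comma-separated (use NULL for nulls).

15, -1, -5, -1, 30, -1, 25, 35, -1

emp_id=70: salary >= 99571 → 15
emp_id=71: salary >= 50896 → -1
emp_id=72: salary >= 50896 → -5
emp_id=73: salary >= 50896 → -1
emp_id=74: salary >= 99571 → 30
emp_id=75: salary >= 50896 → -1
emp_id=76: salary >= 99571 → 25
emp_id=77: salary >= 99571 → 35
emp_id=78: salary >= 50896 → -1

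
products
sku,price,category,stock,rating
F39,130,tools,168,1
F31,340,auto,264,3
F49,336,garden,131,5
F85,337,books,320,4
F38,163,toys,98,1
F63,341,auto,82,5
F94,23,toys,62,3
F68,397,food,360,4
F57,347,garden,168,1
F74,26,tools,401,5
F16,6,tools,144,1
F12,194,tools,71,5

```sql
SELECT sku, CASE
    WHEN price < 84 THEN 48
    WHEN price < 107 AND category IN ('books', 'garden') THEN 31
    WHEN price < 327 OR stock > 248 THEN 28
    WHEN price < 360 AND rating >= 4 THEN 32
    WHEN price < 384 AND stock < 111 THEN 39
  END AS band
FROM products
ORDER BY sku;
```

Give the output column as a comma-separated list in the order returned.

sku=F12: price < 327 OR stock > 248 → 28
sku=F16: price < 84 → 48
sku=F31: price < 327 OR stock > 248 → 28
sku=F38: price < 327 OR stock > 248 → 28
sku=F39: price < 327 OR stock > 248 → 28
sku=F49: price < 360 AND rating >= 4 → 32
sku=F57: (no match → NULL) → NULL
sku=F63: price < 360 AND rating >= 4 → 32
sku=F68: price < 327 OR stock > 248 → 28
sku=F74: price < 84 → 48
sku=F85: price < 327 OR stock > 248 → 28
sku=F94: price < 84 → 48

28, 48, 28, 28, 28, 32, NULL, 32, 28, 48, 28, 48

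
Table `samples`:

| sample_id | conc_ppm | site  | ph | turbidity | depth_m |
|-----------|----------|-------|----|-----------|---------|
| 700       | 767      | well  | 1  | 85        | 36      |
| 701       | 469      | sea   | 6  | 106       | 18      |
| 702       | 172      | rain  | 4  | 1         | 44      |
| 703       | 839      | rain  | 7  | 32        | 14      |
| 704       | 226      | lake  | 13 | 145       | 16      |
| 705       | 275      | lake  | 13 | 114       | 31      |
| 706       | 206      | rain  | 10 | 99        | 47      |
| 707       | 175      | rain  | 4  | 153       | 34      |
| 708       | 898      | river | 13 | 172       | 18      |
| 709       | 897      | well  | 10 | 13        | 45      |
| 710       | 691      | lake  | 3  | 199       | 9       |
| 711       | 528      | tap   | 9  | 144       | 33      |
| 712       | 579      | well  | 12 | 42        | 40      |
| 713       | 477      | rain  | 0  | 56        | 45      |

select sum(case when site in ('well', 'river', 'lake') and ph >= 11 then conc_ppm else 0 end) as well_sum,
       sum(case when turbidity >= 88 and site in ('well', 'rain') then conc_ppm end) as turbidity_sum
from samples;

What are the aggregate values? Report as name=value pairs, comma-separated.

well_sum=1978, turbidity_sum=381

[well_sum: site in ('well', 'river', 'lake') and ph >= 11]
sample_id=700: ✗
sample_id=701: ✗
sample_id=702: ✗
sample_id=703: ✗
sample_id=704: ✓ → 226
sample_id=705: ✓ → 275
sample_id=706: ✗
sample_id=707: ✗
sample_id=708: ✓ → 898
sample_id=709: ✗
sample_id=710: ✗
sample_id=711: ✗
sample_id=712: ✓ → 579
sample_id=713: ✗
well_sum = 226 + 275 + 898 + 579 = 1978
—
[turbidity_sum: turbidity >= 88 and site in ('well', 'rain')]
sample_id=700: ✗
sample_id=701: ✗
sample_id=702: ✗
sample_id=703: ✗
sample_id=704: ✗
sample_id=705: ✗
sample_id=706: ✓ → 206
sample_id=707: ✓ → 175
sample_id=708: ✗
sample_id=709: ✗
sample_id=710: ✗
sample_id=711: ✗
sample_id=712: ✗
sample_id=713: ✗
turbidity_sum = 206 + 175 = 381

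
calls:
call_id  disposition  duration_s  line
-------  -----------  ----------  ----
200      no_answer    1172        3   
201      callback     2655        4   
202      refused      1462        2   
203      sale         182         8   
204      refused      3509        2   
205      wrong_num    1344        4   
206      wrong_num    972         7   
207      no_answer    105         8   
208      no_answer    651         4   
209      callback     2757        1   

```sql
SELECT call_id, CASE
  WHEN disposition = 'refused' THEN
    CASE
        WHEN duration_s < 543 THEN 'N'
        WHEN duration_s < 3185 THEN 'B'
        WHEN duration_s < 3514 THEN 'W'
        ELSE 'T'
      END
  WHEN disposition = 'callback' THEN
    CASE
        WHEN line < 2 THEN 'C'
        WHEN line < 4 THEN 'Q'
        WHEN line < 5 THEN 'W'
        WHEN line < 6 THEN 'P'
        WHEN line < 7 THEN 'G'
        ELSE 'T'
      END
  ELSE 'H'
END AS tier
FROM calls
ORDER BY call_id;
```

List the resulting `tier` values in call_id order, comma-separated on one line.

call_id=200: disposition='no_answer' → outer ELSE → H
call_id=201: disposition='callback' → inner[line < 5] → W
call_id=202: disposition='refused' → inner[duration_s < 3185] → B
call_id=203: disposition='sale' → outer ELSE → H
call_id=204: disposition='refused' → inner[duration_s < 3514] → W
call_id=205: disposition='wrong_num' → outer ELSE → H
call_id=206: disposition='wrong_num' → outer ELSE → H
call_id=207: disposition='no_answer' → outer ELSE → H
call_id=208: disposition='no_answer' → outer ELSE → H
call_id=209: disposition='callback' → inner[line < 2] → C

H, W, B, H, W, H, H, H, H, C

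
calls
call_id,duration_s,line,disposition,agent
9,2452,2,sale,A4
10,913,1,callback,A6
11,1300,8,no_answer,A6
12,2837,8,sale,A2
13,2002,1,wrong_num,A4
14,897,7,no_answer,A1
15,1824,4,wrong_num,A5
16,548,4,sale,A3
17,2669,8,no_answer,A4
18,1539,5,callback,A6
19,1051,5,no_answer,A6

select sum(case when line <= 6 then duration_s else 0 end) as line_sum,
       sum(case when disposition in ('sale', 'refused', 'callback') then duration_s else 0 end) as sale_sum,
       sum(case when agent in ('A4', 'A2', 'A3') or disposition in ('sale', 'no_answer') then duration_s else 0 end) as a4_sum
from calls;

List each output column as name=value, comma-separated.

[line_sum: line <= 6]
call_id=9: ✓ → 2452
call_id=10: ✓ → 913
call_id=11: ✗
call_id=12: ✗
call_id=13: ✓ → 2002
call_id=14: ✗
call_id=15: ✓ → 1824
call_id=16: ✓ → 548
call_id=17: ✗
call_id=18: ✓ → 1539
call_id=19: ✓ → 1051
line_sum = 2452 + 913 + 2002 + 1824 + 548 + 1539 + 1051 = 10329
—
[sale_sum: disposition in ('sale', 'refused', 'callback')]
call_id=9: ✓ → 2452
call_id=10: ✓ → 913
call_id=11: ✗
call_id=12: ✓ → 2837
call_id=13: ✗
call_id=14: ✗
call_id=15: ✗
call_id=16: ✓ → 548
call_id=17: ✗
call_id=18: ✓ → 1539
call_id=19: ✗
sale_sum = 2452 + 913 + 2837 + 548 + 1539 = 8289
—
[a4_sum: agent in ('A4', 'A2', 'A3') or disposition in ('sale', 'no_answer')]
call_id=9: ✓ → 2452
call_id=10: ✗
call_id=11: ✓ → 1300
call_id=12: ✓ → 2837
call_id=13: ✓ → 2002
call_id=14: ✓ → 897
call_id=15: ✗
call_id=16: ✓ → 548
call_id=17: ✓ → 2669
call_id=18: ✗
call_id=19: ✓ → 1051
a4_sum = 2452 + 1300 + 2837 + 2002 + 897 + 548 + 2669 + 1051 = 13756

line_sum=10329, sale_sum=8289, a4_sum=13756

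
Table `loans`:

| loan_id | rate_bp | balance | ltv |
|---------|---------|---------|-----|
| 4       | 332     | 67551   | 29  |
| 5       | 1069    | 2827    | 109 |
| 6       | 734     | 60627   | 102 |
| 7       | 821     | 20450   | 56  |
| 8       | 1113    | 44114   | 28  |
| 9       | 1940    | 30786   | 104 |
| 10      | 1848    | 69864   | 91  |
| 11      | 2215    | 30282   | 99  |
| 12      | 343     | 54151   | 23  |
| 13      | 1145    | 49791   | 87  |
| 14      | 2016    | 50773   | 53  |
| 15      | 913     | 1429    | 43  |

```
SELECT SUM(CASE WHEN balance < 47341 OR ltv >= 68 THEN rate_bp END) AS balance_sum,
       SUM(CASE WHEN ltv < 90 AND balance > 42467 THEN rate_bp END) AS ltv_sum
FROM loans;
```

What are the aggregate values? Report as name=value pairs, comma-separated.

[balance_sum: balance < 47341 OR ltv >= 68]
loan_id=4: ✗
loan_id=5: ✓ → 1069
loan_id=6: ✓ → 734
loan_id=7: ✓ → 821
loan_id=8: ✓ → 1113
loan_id=9: ✓ → 1940
loan_id=10: ✓ → 1848
loan_id=11: ✓ → 2215
loan_id=12: ✗
loan_id=13: ✓ → 1145
loan_id=14: ✗
loan_id=15: ✓ → 913
balance_sum = 1069 + 734 + 821 + 1113 + 1940 + 1848 + 2215 + 1145 + 913 = 11798
—
[ltv_sum: ltv < 90 AND balance > 42467]
loan_id=4: ✓ → 332
loan_id=5: ✗
loan_id=6: ✗
loan_id=7: ✗
loan_id=8: ✓ → 1113
loan_id=9: ✗
loan_id=10: ✗
loan_id=11: ✗
loan_id=12: ✓ → 343
loan_id=13: ✓ → 1145
loan_id=14: ✓ → 2016
loan_id=15: ✗
ltv_sum = 332 + 1113 + 343 + 1145 + 2016 = 4949

balance_sum=11798, ltv_sum=4949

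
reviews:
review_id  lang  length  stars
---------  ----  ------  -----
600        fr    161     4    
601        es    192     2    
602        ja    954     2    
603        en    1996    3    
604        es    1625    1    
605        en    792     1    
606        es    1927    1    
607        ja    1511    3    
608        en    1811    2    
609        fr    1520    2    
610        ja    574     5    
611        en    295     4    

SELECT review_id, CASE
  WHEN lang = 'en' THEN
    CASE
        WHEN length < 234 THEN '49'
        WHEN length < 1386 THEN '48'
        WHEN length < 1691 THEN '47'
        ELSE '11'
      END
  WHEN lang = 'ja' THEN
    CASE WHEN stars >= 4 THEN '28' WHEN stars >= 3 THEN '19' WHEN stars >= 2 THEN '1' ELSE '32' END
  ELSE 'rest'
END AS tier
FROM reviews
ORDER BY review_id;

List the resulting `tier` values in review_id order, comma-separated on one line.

rest, rest, 1, 11, rest, 48, rest, 19, 11, rest, 28, 48

review_id=600: lang='fr' → outer ELSE → rest
review_id=601: lang='es' → outer ELSE → rest
review_id=602: lang='ja' → inner[stars >= 2] → 1
review_id=603: lang='en' → inner[ELSE] → 11
review_id=604: lang='es' → outer ELSE → rest
review_id=605: lang='en' → inner[length < 1386] → 48
review_id=606: lang='es' → outer ELSE → rest
review_id=607: lang='ja' → inner[stars >= 3] → 19
review_id=608: lang='en' → inner[ELSE] → 11
review_id=609: lang='fr' → outer ELSE → rest
review_id=610: lang='ja' → inner[stars >= 4] → 28
review_id=611: lang='en' → inner[length < 1386] → 48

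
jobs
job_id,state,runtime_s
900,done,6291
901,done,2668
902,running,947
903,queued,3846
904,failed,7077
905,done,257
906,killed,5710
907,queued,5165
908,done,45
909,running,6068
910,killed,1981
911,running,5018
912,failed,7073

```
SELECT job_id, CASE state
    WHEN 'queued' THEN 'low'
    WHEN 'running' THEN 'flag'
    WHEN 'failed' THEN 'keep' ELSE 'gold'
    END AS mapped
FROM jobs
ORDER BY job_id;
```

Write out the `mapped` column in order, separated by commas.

gold, gold, flag, low, keep, gold, gold, low, gold, flag, gold, flag, keep

job_id=900: ELSE → gold
job_id=901: ELSE → gold
job_id=902: state='running' → flag
job_id=903: state='queued' → low
job_id=904: state='failed' → keep
job_id=905: ELSE → gold
job_id=906: ELSE → gold
job_id=907: state='queued' → low
job_id=908: ELSE → gold
job_id=909: state='running' → flag
job_id=910: ELSE → gold
job_id=911: state='running' → flag
job_id=912: state='failed' → keep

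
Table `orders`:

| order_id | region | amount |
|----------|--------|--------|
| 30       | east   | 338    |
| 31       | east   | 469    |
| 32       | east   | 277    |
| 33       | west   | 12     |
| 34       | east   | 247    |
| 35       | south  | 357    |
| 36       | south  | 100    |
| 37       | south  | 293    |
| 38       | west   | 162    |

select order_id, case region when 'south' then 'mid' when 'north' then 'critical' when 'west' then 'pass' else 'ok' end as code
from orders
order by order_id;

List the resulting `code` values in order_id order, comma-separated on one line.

ok, ok, ok, pass, ok, mid, mid, mid, pass

order_id=30: ELSE → ok
order_id=31: ELSE → ok
order_id=32: ELSE → ok
order_id=33: region='west' → pass
order_id=34: ELSE → ok
order_id=35: region='south' → mid
order_id=36: region='south' → mid
order_id=37: region='south' → mid
order_id=38: region='west' → pass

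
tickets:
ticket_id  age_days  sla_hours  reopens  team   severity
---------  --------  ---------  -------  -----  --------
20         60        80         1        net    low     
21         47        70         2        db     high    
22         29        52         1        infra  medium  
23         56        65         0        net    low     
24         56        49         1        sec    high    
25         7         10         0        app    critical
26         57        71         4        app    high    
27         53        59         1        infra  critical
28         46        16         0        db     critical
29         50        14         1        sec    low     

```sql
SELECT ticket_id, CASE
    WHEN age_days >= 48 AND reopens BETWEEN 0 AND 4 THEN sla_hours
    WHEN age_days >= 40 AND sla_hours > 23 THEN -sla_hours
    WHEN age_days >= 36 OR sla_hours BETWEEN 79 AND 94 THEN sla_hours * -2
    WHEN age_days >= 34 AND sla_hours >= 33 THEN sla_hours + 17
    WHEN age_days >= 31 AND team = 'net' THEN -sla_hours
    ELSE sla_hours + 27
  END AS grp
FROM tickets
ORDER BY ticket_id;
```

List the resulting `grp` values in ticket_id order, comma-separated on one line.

80, -70, 79, 65, 49, 37, 71, 59, -32, 14

ticket_id=20: age_days >= 48 AND reopens BETWEEN 0 AND 4 → 80
ticket_id=21: age_days >= 40 AND sla_hours > 23 → -70
ticket_id=22: ELSE → 79
ticket_id=23: age_days >= 48 AND reopens BETWEEN 0 AND 4 → 65
ticket_id=24: age_days >= 48 AND reopens BETWEEN 0 AND 4 → 49
ticket_id=25: ELSE → 37
ticket_id=26: age_days >= 48 AND reopens BETWEEN 0 AND 4 → 71
ticket_id=27: age_days >= 48 AND reopens BETWEEN 0 AND 4 → 59
ticket_id=28: age_days >= 36 OR sla_hours BETWEEN 79 AND 94 → -32
ticket_id=29: age_days >= 48 AND reopens BETWEEN 0 AND 4 → 14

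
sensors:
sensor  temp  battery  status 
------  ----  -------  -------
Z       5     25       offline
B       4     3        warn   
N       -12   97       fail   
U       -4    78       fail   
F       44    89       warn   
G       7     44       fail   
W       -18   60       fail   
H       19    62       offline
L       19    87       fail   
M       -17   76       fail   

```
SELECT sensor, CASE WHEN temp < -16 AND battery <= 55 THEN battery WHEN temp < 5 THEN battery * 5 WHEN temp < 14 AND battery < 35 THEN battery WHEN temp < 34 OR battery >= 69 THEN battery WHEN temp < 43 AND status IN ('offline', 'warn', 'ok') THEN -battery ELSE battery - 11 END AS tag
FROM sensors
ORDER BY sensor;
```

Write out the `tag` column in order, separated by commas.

15, 89, 44, 62, 87, 380, 485, 390, 300, 25

sensor=B: temp < 5 → 15
sensor=F: temp < 34 OR battery >= 69 → 89
sensor=G: temp < 34 OR battery >= 69 → 44
sensor=H: temp < 34 OR battery >= 69 → 62
sensor=L: temp < 34 OR battery >= 69 → 87
sensor=M: temp < 5 → 380
sensor=N: temp < 5 → 485
sensor=U: temp < 5 → 390
sensor=W: temp < 5 → 300
sensor=Z: temp < 14 AND battery < 35 → 25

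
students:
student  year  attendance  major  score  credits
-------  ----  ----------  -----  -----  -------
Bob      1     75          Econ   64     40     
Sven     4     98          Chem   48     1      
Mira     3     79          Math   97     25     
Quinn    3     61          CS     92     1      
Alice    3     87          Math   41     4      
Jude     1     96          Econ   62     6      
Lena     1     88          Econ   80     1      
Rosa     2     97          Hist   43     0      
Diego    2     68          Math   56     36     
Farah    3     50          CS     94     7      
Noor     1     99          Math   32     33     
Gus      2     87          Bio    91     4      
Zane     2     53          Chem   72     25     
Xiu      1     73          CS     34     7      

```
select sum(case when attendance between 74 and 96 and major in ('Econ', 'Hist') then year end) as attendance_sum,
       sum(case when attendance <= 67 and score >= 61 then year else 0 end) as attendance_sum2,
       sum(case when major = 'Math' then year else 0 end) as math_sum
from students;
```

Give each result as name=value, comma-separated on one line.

attendance_sum=3, attendance_sum2=8, math_sum=9

[attendance_sum: attendance between 74 and 96 and major in ('Econ', 'Hist')]
student=Bob: ✓ → 1
student=Sven: ✗
student=Mira: ✗
student=Quinn: ✗
student=Alice: ✗
student=Jude: ✓ → 1
student=Lena: ✓ → 1
student=Rosa: ✗
student=Diego: ✗
student=Farah: ✗
student=Noor: ✗
student=Gus: ✗
student=Zane: ✗
student=Xiu: ✗
attendance_sum = 1 + 1 + 1 = 3
—
[attendance_sum2: attendance <= 67 and score >= 61]
student=Bob: ✗
student=Sven: ✗
student=Mira: ✗
student=Quinn: ✓ → 3
student=Alice: ✗
student=Jude: ✗
student=Lena: ✗
student=Rosa: ✗
student=Diego: ✗
student=Farah: ✓ → 3
student=Noor: ✗
student=Gus: ✗
student=Zane: ✓ → 2
student=Xiu: ✗
attendance_sum2 = 3 + 3 + 2 = 8
—
[math_sum: major = 'Math']
student=Bob: ✗
student=Sven: ✗
student=Mira: ✓ → 3
student=Quinn: ✗
student=Alice: ✓ → 3
student=Jude: ✗
student=Lena: ✗
student=Rosa: ✗
student=Diego: ✓ → 2
student=Farah: ✗
student=Noor: ✓ → 1
student=Gus: ✗
student=Zane: ✗
student=Xiu: ✗
math_sum = 3 + 3 + 2 + 1 = 9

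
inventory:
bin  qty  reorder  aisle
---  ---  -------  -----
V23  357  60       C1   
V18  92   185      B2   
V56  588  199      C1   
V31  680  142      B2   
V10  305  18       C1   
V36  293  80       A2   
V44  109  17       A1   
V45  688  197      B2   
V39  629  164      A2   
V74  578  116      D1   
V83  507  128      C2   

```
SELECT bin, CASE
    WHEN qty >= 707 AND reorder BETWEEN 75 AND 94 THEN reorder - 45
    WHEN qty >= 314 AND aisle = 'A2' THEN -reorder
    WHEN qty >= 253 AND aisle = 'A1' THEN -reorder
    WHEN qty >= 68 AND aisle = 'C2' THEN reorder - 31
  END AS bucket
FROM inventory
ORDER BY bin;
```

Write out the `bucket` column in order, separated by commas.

bin=V10: (no match → NULL) → NULL
bin=V18: (no match → NULL) → NULL
bin=V23: (no match → NULL) → NULL
bin=V31: (no match → NULL) → NULL
bin=V36: (no match → NULL) → NULL
bin=V39: qty >= 314 AND aisle = 'A2' → -164
bin=V44: (no match → NULL) → NULL
bin=V45: (no match → NULL) → NULL
bin=V56: (no match → NULL) → NULL
bin=V74: (no match → NULL) → NULL
bin=V83: qty >= 68 AND aisle = 'C2' → 97

NULL, NULL, NULL, NULL, NULL, -164, NULL, NULL, NULL, NULL, 97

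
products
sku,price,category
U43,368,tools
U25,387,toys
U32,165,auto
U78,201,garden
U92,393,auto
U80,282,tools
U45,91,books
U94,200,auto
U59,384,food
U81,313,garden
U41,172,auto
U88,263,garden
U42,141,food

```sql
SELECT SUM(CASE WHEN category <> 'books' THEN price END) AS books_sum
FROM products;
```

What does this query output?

sku=U43: ✓ → 368
sku=U25: ✓ → 387
sku=U32: ✓ → 165
sku=U78: ✓ → 201
sku=U92: ✓ → 393
sku=U80: ✓ → 282
sku=U45: ✗
sku=U94: ✓ → 200
sku=U59: ✓ → 384
sku=U81: ✓ → 313
sku=U41: ✓ → 172
sku=U88: ✓ → 263
sku=U42: ✓ → 141
books_sum = 368 + 387 + 165 + 201 + 393 + 282 + 200 + 384 + 313 + 172 + 263 + 141 = 3269

3269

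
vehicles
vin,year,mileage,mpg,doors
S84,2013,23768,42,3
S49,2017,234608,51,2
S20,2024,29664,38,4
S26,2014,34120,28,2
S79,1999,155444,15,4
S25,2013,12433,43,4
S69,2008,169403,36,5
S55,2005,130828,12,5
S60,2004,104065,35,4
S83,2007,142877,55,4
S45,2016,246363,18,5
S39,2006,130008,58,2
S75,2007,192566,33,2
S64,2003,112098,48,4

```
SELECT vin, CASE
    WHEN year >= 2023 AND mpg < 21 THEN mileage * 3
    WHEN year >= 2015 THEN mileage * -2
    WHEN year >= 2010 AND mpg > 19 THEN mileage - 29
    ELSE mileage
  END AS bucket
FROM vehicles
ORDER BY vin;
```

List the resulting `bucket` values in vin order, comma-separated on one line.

-59328, 12404, 34091, 130008, -492726, -469216, 130828, 104065, 112098, 169403, 192566, 155444, 142877, 23739

vin=S20: year >= 2015 → -59328
vin=S25: year >= 2010 AND mpg > 19 → 12404
vin=S26: year >= 2010 AND mpg > 19 → 34091
vin=S39: ELSE → 130008
vin=S45: year >= 2015 → -492726
vin=S49: year >= 2015 → -469216
vin=S55: ELSE → 130828
vin=S60: ELSE → 104065
vin=S64: ELSE → 112098
vin=S69: ELSE → 169403
vin=S75: ELSE → 192566
vin=S79: ELSE → 155444
vin=S83: ELSE → 142877
vin=S84: year >= 2010 AND mpg > 19 → 23739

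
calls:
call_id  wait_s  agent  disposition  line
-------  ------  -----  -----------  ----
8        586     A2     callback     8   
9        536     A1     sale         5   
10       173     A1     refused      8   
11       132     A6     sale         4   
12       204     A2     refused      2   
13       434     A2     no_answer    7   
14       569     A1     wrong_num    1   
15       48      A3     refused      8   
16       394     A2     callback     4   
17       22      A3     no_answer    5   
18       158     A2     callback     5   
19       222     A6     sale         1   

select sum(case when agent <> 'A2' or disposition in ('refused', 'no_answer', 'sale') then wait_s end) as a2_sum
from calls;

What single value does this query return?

call_id=8: ✗
call_id=9: ✓ → 536
call_id=10: ✓ → 173
call_id=11: ✓ → 132
call_id=12: ✓ → 204
call_id=13: ✓ → 434
call_id=14: ✓ → 569
call_id=15: ✓ → 48
call_id=16: ✗
call_id=17: ✓ → 22
call_id=18: ✗
call_id=19: ✓ → 222
a2_sum = 536 + 173 + 132 + 204 + 434 + 569 + 48 + 22 + 222 = 2340

2340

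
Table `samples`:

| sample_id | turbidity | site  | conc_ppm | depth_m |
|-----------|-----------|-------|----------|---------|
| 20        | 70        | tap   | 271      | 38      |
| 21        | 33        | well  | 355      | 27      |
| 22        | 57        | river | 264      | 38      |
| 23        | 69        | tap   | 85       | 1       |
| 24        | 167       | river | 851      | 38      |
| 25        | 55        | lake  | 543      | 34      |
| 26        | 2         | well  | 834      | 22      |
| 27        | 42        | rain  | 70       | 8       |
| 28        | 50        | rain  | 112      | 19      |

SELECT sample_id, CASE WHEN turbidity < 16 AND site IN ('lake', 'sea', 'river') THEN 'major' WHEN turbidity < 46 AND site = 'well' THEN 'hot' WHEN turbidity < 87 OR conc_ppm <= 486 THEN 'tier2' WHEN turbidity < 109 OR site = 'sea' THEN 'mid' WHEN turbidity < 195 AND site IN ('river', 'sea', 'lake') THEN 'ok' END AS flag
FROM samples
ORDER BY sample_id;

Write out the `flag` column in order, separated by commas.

tier2, hot, tier2, tier2, ok, tier2, hot, tier2, tier2

sample_id=20: turbidity < 87 OR conc_ppm <= 486 → tier2
sample_id=21: turbidity < 46 AND site = 'well' → hot
sample_id=22: turbidity < 87 OR conc_ppm <= 486 → tier2
sample_id=23: turbidity < 87 OR conc_ppm <= 486 → tier2
sample_id=24: turbidity < 195 AND site IN ('river', 'sea', 'lake') → ok
sample_id=25: turbidity < 87 OR conc_ppm <= 486 → tier2
sample_id=26: turbidity < 46 AND site = 'well' → hot
sample_id=27: turbidity < 87 OR conc_ppm <= 486 → tier2
sample_id=28: turbidity < 87 OR conc_ppm <= 486 → tier2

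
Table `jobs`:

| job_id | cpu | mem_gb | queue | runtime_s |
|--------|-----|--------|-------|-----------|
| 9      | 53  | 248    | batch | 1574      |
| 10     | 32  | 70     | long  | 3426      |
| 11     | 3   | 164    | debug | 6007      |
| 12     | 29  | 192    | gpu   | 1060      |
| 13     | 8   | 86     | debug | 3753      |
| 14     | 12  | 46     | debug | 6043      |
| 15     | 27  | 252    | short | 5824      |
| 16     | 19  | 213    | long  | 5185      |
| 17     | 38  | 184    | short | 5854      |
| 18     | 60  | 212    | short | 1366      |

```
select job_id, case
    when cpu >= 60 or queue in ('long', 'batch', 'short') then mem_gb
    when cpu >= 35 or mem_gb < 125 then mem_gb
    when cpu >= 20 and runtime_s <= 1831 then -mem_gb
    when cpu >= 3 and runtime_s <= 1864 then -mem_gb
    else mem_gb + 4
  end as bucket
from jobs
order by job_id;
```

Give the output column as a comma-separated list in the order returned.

248, 70, 168, -192, 86, 46, 252, 213, 184, 212

job_id=9: cpu >= 60 or queue in ('long', 'batch', 'short') → 248
job_id=10: cpu >= 60 or queue in ('long', 'batch', 'short') → 70
job_id=11: ELSE → 168
job_id=12: cpu >= 20 and runtime_s <= 1831 → -192
job_id=13: cpu >= 35 or mem_gb < 125 → 86
job_id=14: cpu >= 35 or mem_gb < 125 → 46
job_id=15: cpu >= 60 or queue in ('long', 'batch', 'short') → 252
job_id=16: cpu >= 60 or queue in ('long', 'batch', 'short') → 213
job_id=17: cpu >= 60 or queue in ('long', 'batch', 'short') → 184
job_id=18: cpu >= 60 or queue in ('long', 'batch', 'short') → 212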